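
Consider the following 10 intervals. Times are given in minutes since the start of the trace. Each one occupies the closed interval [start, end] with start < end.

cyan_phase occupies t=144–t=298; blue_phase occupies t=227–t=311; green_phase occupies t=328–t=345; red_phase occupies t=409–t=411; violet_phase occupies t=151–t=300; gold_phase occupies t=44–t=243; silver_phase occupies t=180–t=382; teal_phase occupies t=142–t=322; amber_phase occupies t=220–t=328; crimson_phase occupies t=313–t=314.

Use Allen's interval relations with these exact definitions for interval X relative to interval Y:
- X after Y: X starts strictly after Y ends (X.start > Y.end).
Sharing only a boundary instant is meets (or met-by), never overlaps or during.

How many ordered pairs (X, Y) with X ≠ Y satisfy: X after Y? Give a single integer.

19

Checking all 90 ordered pairs for relation 'after'; matching pairs in alphabetical order:
(crimson_phase, blue_phase): crimson_phase after blue_phase ✓
(crimson_phase, cyan_phase): crimson_phase after cyan_phase ✓
(crimson_phase, gold_phase): crimson_phase after gold_phase ✓
(crimson_phase, violet_phase): crimson_phase after violet_phase ✓
(green_phase, blue_phase): green_phase after blue_phase ✓
(green_phase, crimson_phase): green_phase after crimson_phase ✓
(green_phase, cyan_phase): green_phase after cyan_phase ✓
(green_phase, gold_phase): green_phase after gold_phase ✓
(green_phase, teal_phase): green_phase after teal_phase ✓
(green_phase, violet_phase): green_phase after violet_phase ✓
(red_phase, amber_phase): red_phase after amber_phase ✓
(red_phase, blue_phase): red_phase after blue_phase ✓
(red_phase, crimson_phase): red_phase after crimson_phase ✓
(red_phase, cyan_phase): red_phase after cyan_phase ✓
(red_phase, gold_phase): red_phase after gold_phase ✓
(red_phase, green_phase): red_phase after green_phase ✓
(red_phase, silver_phase): red_phase after silver_phase ✓
(red_phase, teal_phase): red_phase after teal_phase ✓
(red_phase, violet_phase): red_phase after violet_phase ✓
Count: 19.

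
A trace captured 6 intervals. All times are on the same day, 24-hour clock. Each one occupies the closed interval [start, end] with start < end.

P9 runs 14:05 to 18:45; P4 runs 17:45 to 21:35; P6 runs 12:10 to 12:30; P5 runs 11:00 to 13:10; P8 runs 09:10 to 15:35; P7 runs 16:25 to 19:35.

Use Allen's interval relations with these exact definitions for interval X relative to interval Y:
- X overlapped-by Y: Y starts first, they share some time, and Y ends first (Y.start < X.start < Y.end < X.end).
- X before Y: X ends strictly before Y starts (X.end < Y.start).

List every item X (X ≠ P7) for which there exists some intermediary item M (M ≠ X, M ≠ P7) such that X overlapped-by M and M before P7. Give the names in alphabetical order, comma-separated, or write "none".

Target P7 = [16:25, 19:35].
Intermediaries M with M before P7: P5, P6, P8.
Via P5 — items with X overlapped-by P5: none.
Via P6 — items with X overlapped-by P6: none.
Via P8 — items with X overlapped-by P8: P9.
Union: P9.

P9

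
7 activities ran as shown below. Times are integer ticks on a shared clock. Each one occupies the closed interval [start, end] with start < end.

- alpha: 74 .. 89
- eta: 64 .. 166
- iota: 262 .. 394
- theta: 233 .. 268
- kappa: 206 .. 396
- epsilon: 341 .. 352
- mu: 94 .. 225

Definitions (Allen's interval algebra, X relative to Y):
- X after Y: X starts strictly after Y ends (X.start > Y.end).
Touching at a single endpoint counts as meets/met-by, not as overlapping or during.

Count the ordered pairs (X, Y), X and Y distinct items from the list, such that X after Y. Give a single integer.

13

Checking all 42 ordered pairs for relation 'after'; matching pairs in alphabetical order:
(epsilon, alpha): epsilon after alpha ✓
(epsilon, eta): epsilon after eta ✓
(epsilon, mu): epsilon after mu ✓
(epsilon, theta): epsilon after theta ✓
(iota, alpha): iota after alpha ✓
(iota, eta): iota after eta ✓
(iota, mu): iota after mu ✓
(kappa, alpha): kappa after alpha ✓
(kappa, eta): kappa after eta ✓
(mu, alpha): mu after alpha ✓
(theta, alpha): theta after alpha ✓
(theta, eta): theta after eta ✓
(theta, mu): theta after mu ✓
Count: 13.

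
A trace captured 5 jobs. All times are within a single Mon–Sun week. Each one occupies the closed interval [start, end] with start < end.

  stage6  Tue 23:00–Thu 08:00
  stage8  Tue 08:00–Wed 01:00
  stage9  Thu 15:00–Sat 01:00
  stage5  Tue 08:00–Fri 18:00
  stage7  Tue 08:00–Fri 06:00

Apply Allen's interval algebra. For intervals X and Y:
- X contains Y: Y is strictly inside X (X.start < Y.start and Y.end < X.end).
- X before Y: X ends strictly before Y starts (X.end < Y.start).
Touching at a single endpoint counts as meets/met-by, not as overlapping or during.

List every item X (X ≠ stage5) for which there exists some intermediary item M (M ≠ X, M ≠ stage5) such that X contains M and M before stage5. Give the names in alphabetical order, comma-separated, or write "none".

Target stage5 = [Tue 08:00, Fri 18:00].
Intermediaries M with M before stage5: none.
Union: none.

none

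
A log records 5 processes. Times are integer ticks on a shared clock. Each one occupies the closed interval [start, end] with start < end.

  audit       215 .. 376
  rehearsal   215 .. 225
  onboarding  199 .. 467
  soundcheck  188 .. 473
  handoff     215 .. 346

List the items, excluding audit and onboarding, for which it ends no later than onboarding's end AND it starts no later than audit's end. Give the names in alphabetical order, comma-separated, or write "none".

Conditions: its end is no later than onboarding's end (X.end <= 467) AND its start is no later than audit's end (X.start <= 376).
handoff: end 346 <= 467? ✓; start 215 <= 376? ✓ → yes.
rehearsal: end 225 <= 467? ✓; start 215 <= 376? ✓ → yes.
soundcheck: end 473 <= 467? ✗; start 188 <= 376? ✓ → no.
Result: handoff, rehearsal.

handoff, rehearsal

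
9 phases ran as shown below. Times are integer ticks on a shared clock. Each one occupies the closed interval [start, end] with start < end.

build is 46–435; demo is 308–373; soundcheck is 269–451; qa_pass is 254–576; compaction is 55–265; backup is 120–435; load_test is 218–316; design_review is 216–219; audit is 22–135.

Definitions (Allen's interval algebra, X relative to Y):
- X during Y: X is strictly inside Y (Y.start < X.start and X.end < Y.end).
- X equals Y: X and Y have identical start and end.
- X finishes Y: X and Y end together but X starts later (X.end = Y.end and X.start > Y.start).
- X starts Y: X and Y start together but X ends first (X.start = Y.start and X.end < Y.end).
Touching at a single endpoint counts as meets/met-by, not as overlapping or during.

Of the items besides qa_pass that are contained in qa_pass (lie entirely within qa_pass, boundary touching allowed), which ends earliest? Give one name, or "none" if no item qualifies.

Target qa_pass = [254, 576].
audit [22, 135] → before → excluded.
backup [120, 435] → overlaps → excluded.
build [46, 435] → overlaps → excluded.
compaction [55, 265] → overlaps → excluded.
demo [308, 373] → during → candidate.
design_review [216, 219] → before → excluded.
load_test [218, 316] → overlaps → excluded.
soundcheck [269, 451] → during → candidate.
Among candidates, earliest end is 373 → demo.

demo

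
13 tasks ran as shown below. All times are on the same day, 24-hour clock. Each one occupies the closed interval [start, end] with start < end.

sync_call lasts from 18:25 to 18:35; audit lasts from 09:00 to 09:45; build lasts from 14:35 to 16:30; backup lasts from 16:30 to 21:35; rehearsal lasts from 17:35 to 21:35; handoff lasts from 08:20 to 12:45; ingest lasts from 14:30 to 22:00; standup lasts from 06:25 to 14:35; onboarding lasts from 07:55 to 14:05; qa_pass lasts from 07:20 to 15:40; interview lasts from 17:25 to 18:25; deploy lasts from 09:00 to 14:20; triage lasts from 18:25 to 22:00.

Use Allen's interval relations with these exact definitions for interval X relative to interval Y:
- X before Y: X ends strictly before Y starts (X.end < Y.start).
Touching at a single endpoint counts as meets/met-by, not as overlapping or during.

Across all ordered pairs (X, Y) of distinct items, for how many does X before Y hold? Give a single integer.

Checking all 156 ordered pairs for relation 'before'; matching pairs in alphabetical order:
(audit, backup): audit before backup ✓
(audit, build): audit before build ✓
(audit, ingest): audit before ingest ✓
(audit, interview): audit before interview ✓
(audit, rehearsal): audit before rehearsal ✓
(audit, sync_call): audit before sync_call ✓
(audit, triage): audit before triage ✓
(build, interview): build before interview ✓
(build, rehearsal): build before rehearsal ✓
(build, sync_call): build before sync_call ✓
(build, triage): build before triage ✓
(deploy, backup): deploy before backup ✓
(deploy, build): deploy before build ✓
(deploy, ingest): deploy before ingest ✓
(deploy, interview): deploy before interview ✓
(deploy, rehearsal): deploy before rehearsal ✓
(deploy, sync_call): deploy before sync_call ✓
(deploy, triage): deploy before triage ✓
(handoff, backup): handoff before backup ✓
(handoff, build): handoff before build ✓
(handoff, ingest): handoff before ingest ✓
(handoff, interview): handoff before interview ✓
(handoff, rehearsal): handoff before rehearsal ✓
(handoff, sync_call): handoff before sync_call ✓
... plus 18 further pairs not listed.
Count: 42.

42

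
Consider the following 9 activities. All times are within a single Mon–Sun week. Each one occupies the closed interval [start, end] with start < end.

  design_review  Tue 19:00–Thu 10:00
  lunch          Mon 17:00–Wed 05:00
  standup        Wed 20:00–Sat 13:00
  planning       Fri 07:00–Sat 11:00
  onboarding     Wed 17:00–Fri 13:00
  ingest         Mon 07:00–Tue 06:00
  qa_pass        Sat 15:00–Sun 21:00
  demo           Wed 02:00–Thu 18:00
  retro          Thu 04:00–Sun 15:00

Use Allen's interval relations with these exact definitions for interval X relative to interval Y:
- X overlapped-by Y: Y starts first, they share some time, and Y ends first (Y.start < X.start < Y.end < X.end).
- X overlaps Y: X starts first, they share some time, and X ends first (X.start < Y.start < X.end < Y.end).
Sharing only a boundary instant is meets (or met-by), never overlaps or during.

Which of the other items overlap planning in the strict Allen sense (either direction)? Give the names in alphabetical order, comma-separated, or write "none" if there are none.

onboarding

Target planning = [Fri 07:00, Sat 11:00].
demo [Wed 02:00, Thu 18:00] → before → no.
design_review [Tue 19:00, Thu 10:00] → before → no.
ingest [Mon 07:00, Tue 06:00] → before → no.
lunch [Mon 17:00, Wed 05:00] → before → no.
onboarding [Wed 17:00, Fri 13:00] → overlaps → yes.
qa_pass [Sat 15:00, Sun 21:00] → after → no.
retro [Thu 04:00, Sun 15:00] → contains → no.
standup [Wed 20:00, Sat 13:00] → contains → no.
Result: onboarding.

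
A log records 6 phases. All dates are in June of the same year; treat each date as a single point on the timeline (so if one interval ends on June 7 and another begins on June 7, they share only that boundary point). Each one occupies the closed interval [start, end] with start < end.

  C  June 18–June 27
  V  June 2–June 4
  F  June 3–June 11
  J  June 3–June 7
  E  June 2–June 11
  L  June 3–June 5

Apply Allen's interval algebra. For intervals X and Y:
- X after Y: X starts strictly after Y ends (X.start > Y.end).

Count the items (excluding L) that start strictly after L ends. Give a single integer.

1

Target L = [June 3, June 5].
C [June 18, June 27] → after → counts.
E [June 2, June 11] → contains → no.
F [June 3, June 11] → started-by → no.
J [June 3, June 7] → started-by → no.
V [June 2, June 4] → overlaps → no.
Total: 1.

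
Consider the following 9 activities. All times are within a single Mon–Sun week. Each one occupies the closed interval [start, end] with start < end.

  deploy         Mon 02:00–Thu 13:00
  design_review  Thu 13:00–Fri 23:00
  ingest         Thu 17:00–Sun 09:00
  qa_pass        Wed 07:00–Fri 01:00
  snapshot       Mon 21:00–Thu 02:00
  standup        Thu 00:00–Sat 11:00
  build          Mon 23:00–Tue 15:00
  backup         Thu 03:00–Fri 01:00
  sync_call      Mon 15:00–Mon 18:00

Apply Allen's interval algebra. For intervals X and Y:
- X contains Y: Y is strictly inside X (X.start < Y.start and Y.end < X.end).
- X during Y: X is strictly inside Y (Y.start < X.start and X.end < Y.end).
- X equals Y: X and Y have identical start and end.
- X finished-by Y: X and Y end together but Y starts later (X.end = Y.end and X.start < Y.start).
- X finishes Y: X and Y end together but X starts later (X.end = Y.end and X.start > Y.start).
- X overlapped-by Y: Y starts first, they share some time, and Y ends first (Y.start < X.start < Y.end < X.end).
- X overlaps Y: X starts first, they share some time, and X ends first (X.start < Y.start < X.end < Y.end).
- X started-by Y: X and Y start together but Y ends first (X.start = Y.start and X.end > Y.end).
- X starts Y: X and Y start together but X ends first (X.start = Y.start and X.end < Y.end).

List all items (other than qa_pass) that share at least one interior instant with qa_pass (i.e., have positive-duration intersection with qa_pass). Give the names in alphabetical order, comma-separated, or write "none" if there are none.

backup, deploy, design_review, ingest, snapshot, standup

Target qa_pass = [Wed 07:00, Fri 01:00].
backup [Thu 03:00, Fri 01:00] → finishes → yes.
build [Mon 23:00, Tue 15:00] → before → no.
deploy [Mon 02:00, Thu 13:00] → overlaps → yes.
design_review [Thu 13:00, Fri 23:00] → overlapped-by → yes.
ingest [Thu 17:00, Sun 09:00] → overlapped-by → yes.
snapshot [Mon 21:00, Thu 02:00] → overlaps → yes.
standup [Thu 00:00, Sat 11:00] → overlapped-by → yes.
sync_call [Mon 15:00, Mon 18:00] → before → no.
Result: backup, deploy, design_review, ingest, snapshot, standup.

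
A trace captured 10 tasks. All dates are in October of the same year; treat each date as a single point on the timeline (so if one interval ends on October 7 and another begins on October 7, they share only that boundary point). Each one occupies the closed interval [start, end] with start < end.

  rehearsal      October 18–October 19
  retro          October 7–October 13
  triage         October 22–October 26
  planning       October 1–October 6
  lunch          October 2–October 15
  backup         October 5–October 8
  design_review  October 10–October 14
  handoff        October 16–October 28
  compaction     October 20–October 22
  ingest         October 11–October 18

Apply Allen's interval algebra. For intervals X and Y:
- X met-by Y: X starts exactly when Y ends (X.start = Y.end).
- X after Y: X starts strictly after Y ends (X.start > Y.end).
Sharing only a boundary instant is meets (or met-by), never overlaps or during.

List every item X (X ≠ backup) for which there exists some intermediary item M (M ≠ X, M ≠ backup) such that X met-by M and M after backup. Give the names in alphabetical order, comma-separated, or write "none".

Target backup = [October 5, October 8].
Intermediaries M with M after backup: compaction, design_review, handoff, ingest, rehearsal, triage.
Via compaction — items with X met-by compaction: triage.
Via design_review — items with X met-by design_review: none.
Via handoff — items with X met-by handoff: none.
Via ingest — items with X met-by ingest: rehearsal.
Via rehearsal — items with X met-by rehearsal: none.
Via triage — items with X met-by triage: none.
Union: rehearsal, triage.

rehearsal, triage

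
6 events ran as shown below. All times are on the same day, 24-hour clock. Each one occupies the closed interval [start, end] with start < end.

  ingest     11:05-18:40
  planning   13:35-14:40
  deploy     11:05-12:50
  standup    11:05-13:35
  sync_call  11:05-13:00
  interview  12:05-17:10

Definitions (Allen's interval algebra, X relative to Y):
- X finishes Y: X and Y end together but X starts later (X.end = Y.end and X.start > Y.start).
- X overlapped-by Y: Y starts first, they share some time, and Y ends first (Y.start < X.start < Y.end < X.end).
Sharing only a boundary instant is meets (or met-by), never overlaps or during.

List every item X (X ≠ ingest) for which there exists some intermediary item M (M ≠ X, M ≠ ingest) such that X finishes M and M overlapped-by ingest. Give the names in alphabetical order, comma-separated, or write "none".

none

Target ingest = [11:05, 18:40].
Intermediaries M with M overlapped-by ingest: none.
Union: none.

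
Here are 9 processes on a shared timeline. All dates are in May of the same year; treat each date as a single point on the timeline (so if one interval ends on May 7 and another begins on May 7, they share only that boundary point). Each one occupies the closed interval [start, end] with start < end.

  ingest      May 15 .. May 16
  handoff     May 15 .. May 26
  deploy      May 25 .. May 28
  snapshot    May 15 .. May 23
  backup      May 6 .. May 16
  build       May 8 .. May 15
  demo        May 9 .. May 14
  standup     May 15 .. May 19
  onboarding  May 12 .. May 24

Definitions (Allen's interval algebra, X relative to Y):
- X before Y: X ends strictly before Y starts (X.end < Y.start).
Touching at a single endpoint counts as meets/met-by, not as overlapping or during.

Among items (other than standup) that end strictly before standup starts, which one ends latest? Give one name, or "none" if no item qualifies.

demo

Target standup = [May 15, May 19].
backup [May 6, May 16] → overlaps → excluded.
build [May 8, May 15] → meets → excluded.
demo [May 9, May 14] → before → candidate.
deploy [May 25, May 28] → after → excluded.
handoff [May 15, May 26] → started-by → excluded.
ingest [May 15, May 16] → starts → excluded.
onboarding [May 12, May 24] → contains → excluded.
snapshot [May 15, May 23] → started-by → excluded.
Among candidates, latest end is May 14 → demo.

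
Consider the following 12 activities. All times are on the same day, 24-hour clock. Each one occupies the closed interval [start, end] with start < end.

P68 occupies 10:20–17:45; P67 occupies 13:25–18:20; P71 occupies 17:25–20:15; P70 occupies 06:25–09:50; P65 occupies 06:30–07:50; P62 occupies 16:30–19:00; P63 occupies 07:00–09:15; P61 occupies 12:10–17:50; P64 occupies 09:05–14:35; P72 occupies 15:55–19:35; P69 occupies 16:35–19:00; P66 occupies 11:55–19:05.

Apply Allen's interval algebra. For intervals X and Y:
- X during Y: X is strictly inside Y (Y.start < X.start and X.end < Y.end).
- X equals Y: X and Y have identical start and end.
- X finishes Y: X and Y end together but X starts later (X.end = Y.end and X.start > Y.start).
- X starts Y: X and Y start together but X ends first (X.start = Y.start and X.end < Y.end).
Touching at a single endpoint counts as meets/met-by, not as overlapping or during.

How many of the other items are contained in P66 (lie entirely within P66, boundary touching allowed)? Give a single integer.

4

Target P66 = [11:55, 19:05].
P61 [12:10, 17:50] → during → counts.
P62 [16:30, 19:00] → during → counts.
P63 [07:00, 09:15] → before → no.
P64 [09:05, 14:35] → overlaps → no.
P65 [06:30, 07:50] → before → no.
P67 [13:25, 18:20] → during → counts.
P68 [10:20, 17:45] → overlaps → no.
P69 [16:35, 19:00] → during → counts.
P70 [06:25, 09:50] → before → no.
P71 [17:25, 20:15] → overlapped-by → no.
P72 [15:55, 19:35] → overlapped-by → no.
Total: 4.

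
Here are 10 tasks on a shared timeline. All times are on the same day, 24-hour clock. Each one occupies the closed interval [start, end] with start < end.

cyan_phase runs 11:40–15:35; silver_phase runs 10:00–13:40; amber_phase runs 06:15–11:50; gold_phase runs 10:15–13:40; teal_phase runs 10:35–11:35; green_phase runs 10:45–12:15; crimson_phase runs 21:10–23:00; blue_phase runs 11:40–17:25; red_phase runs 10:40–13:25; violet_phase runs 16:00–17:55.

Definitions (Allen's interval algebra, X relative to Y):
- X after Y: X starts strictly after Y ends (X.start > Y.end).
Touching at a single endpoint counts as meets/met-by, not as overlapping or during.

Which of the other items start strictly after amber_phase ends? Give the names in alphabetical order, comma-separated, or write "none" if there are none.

Target amber_phase = [06:15, 11:50].
blue_phase [11:40, 17:25] → overlapped-by → no.
crimson_phase [21:10, 23:00] → after → yes.
cyan_phase [11:40, 15:35] → overlapped-by → no.
gold_phase [10:15, 13:40] → overlapped-by → no.
green_phase [10:45, 12:15] → overlapped-by → no.
red_phase [10:40, 13:25] → overlapped-by → no.
silver_phase [10:00, 13:40] → overlapped-by → no.
teal_phase [10:35, 11:35] → during → no.
violet_phase [16:00, 17:55] → after → yes.
Result: crimson_phase, violet_phase.

crimson_phase, violet_phase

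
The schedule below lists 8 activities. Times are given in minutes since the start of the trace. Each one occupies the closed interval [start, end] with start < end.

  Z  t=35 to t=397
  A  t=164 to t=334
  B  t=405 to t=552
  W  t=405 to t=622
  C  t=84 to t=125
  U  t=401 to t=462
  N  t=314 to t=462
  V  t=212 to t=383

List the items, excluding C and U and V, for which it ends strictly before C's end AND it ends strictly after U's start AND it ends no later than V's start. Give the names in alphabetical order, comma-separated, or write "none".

none

Conditions: its end is strictly before C's end (X.end < t=125) AND its end is strictly after U's start (X.end > t=401) AND its end is no later than V's start (X.end <= t=212).
A: end t=334 < t=125? ✗; end t=334 > t=401? ✗; end t=334 <= t=212? ✗ → no.
B: end t=552 < t=125? ✗; end t=552 > t=401? ✓; end t=552 <= t=212? ✗ → no.
N: end t=462 < t=125? ✗; end t=462 > t=401? ✓; end t=462 <= t=212? ✗ → no.
W: end t=622 < t=125? ✗; end t=622 > t=401? ✓; end t=622 <= t=212? ✗ → no.
Z: end t=397 < t=125? ✗; end t=397 > t=401? ✗; end t=397 <= t=212? ✗ → no.
Result: none.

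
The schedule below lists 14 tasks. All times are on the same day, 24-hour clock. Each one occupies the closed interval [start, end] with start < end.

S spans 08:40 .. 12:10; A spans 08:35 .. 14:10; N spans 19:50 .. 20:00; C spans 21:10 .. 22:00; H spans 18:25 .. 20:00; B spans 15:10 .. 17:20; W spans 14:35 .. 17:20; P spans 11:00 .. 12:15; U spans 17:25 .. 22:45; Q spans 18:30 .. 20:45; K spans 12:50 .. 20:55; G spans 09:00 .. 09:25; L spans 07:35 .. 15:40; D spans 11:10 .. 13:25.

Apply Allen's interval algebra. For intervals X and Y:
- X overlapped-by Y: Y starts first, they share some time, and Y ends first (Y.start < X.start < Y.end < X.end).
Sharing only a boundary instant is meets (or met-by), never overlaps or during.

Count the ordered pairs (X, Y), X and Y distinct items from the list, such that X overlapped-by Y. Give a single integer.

10

Checking all 182 ordered pairs for relation 'overlapped-by'; matching pairs in alphabetical order:
(B, L): B overlapped-by L ✓
(D, P): D overlapped-by P ✓
(D, S): D overlapped-by S ✓
(K, A): K overlapped-by A ✓
(K, D): K overlapped-by D ✓
(K, L): K overlapped-by L ✓
(P, S): P overlapped-by S ✓
(Q, H): Q overlapped-by H ✓
(U, K): U overlapped-by K ✓
(W, L): W overlapped-by L ✓
Count: 10.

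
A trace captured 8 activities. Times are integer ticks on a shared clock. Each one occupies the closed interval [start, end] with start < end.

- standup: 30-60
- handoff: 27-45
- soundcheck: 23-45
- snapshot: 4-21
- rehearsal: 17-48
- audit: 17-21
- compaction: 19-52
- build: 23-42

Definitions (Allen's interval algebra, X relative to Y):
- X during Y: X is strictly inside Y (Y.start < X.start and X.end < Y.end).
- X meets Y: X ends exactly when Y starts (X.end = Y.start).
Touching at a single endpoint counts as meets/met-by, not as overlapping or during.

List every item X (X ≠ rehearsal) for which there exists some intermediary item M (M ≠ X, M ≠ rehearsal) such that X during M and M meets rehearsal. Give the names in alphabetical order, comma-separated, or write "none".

none

Target rehearsal = [17, 48].
Intermediaries M with M meets rehearsal: none.
Union: none.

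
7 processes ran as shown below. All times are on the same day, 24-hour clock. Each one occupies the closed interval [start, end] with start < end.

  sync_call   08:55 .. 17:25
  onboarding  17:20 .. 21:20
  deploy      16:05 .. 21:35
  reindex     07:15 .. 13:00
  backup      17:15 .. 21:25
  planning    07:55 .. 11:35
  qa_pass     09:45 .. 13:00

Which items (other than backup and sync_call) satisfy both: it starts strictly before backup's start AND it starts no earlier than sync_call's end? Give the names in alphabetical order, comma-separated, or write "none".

none

Conditions: its start is strictly before backup's start (X.start < 17:15) AND its start is no earlier than sync_call's end (X.start >= 17:25).
deploy: start 16:05 < 17:15? ✓; start 16:05 >= 17:25? ✗ → no.
onboarding: start 17:20 < 17:15? ✗; start 17:20 >= 17:25? ✗ → no.
planning: start 07:55 < 17:15? ✓; start 07:55 >= 17:25? ✗ → no.
qa_pass: start 09:45 < 17:15? ✓; start 09:45 >= 17:25? ✗ → no.
reindex: start 07:15 < 17:15? ✓; start 07:15 >= 17:25? ✗ → no.
Result: none.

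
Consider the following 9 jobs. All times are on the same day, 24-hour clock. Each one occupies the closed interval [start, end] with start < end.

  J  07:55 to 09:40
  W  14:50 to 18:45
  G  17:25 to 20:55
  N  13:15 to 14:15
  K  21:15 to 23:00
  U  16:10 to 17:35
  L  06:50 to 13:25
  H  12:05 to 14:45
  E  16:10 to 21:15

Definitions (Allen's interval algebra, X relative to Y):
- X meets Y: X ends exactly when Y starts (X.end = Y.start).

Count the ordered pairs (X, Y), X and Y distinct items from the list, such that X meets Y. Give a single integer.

1

Checking all 72 ordered pairs for relation 'meets'; matching pairs in alphabetical order:
(E, K): E meets K ✓
Count: 1.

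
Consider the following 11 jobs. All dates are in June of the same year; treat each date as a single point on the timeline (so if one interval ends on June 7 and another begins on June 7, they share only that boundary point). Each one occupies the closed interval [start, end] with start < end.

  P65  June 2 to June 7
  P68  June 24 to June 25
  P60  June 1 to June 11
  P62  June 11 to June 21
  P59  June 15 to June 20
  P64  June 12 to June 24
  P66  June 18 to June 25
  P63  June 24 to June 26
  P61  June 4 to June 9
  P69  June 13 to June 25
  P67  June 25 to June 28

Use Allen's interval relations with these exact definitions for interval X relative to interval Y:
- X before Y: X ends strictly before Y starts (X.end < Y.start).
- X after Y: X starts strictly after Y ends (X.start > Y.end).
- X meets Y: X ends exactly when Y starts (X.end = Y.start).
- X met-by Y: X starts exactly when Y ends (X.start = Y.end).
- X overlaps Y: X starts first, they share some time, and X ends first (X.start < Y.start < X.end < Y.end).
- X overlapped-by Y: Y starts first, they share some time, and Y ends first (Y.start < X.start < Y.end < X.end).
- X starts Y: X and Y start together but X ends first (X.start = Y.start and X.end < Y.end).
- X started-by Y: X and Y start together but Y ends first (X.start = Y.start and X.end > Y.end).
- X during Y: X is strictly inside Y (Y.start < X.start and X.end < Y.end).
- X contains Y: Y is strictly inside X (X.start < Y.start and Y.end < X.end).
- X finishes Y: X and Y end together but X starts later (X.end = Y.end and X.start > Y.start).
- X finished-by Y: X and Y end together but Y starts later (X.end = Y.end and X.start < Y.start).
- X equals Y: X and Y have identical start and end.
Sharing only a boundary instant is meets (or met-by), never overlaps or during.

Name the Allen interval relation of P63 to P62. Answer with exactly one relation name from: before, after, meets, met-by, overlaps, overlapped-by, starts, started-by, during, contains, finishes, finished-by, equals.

after

P63 = [June 24, June 26]; P62 = [June 11, June 21].
Compare endpoints: P63.start > P62.start, P63.start > P62.end, P63.end > P62.start, P63.end > P62.end.
That pattern is 'after'.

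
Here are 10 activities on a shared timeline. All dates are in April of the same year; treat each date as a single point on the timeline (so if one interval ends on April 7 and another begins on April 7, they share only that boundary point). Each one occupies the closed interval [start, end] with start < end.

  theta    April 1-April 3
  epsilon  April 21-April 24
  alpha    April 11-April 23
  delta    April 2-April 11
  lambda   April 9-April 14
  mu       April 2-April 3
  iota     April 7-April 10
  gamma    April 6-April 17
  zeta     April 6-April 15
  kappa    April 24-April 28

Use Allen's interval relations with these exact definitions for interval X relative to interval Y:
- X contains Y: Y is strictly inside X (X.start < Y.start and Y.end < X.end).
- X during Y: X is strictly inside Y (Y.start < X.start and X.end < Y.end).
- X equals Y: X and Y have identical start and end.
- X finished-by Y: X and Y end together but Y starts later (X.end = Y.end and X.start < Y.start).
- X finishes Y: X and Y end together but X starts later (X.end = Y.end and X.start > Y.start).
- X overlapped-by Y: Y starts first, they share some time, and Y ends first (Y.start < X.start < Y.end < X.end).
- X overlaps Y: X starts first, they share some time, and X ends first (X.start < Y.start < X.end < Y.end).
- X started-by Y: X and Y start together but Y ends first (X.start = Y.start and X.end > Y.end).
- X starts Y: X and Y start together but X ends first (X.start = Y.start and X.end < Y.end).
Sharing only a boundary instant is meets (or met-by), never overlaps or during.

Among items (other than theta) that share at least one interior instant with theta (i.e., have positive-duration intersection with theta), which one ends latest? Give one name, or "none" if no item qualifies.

Target theta = [April 1, April 3].
alpha [April 11, April 23] → after → excluded.
delta [April 2, April 11] → overlapped-by → candidate.
epsilon [April 21, April 24] → after → excluded.
gamma [April 6, April 17] → after → excluded.
iota [April 7, April 10] → after → excluded.
kappa [April 24, April 28] → after → excluded.
lambda [April 9, April 14] → after → excluded.
mu [April 2, April 3] → finishes → candidate.
zeta [April 6, April 15] → after → excluded.
Among candidates, latest end is April 11 → delta.

delta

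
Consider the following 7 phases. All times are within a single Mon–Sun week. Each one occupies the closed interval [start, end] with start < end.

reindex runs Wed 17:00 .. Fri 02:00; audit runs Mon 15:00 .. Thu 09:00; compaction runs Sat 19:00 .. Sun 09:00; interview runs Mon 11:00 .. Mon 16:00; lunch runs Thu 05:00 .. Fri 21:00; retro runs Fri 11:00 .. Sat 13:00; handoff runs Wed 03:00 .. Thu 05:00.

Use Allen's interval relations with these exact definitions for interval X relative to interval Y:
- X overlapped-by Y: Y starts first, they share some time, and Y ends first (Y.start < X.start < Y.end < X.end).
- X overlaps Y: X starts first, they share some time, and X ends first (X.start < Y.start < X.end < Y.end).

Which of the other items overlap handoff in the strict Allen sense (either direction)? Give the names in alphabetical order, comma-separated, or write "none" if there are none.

reindex

Target handoff = [Wed 03:00, Thu 05:00].
audit [Mon 15:00, Thu 09:00] → contains → no.
compaction [Sat 19:00, Sun 09:00] → after → no.
interview [Mon 11:00, Mon 16:00] → before → no.
lunch [Thu 05:00, Fri 21:00] → met-by → no.
reindex [Wed 17:00, Fri 02:00] → overlapped-by → yes.
retro [Fri 11:00, Sat 13:00] → after → no.
Result: reindex.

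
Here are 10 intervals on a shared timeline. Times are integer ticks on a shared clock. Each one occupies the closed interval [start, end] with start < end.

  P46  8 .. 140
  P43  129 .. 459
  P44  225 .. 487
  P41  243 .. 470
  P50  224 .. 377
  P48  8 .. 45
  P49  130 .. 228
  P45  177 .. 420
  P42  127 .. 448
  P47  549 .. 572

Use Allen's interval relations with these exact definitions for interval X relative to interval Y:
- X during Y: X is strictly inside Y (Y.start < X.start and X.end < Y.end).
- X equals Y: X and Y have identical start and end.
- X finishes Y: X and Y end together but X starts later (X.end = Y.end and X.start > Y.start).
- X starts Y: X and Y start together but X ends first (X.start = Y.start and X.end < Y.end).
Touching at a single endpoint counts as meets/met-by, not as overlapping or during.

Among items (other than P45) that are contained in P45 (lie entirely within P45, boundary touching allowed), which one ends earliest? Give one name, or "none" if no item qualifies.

Target P45 = [177, 420].
P41 [243, 470] → overlapped-by → excluded.
P42 [127, 448] → contains → excluded.
P43 [129, 459] → contains → excluded.
P44 [225, 487] → overlapped-by → excluded.
P46 [8, 140] → before → excluded.
P47 [549, 572] → after → excluded.
P48 [8, 45] → before → excluded.
P49 [130, 228] → overlaps → excluded.
P50 [224, 377] → during → candidate.
Among candidates, earliest end is 377 → P50.

P50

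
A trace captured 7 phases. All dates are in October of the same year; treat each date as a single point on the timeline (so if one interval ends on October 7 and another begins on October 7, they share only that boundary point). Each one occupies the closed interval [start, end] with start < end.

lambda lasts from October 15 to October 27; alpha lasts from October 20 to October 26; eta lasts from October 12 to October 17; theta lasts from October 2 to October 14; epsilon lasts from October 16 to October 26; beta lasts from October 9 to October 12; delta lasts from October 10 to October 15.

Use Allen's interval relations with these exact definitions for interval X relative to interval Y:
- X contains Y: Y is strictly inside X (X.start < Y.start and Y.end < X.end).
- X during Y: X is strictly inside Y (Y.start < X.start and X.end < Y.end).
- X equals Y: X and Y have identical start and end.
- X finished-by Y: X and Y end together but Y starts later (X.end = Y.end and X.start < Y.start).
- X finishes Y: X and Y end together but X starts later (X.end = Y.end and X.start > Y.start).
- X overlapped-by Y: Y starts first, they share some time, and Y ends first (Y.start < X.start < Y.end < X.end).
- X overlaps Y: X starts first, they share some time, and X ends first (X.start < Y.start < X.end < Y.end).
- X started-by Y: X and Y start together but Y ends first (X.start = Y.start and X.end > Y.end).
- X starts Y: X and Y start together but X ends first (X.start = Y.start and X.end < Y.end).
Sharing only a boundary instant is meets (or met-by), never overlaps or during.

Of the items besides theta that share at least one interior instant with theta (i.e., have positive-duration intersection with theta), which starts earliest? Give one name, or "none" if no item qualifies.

beta

Target theta = [October 2, October 14].
alpha [October 20, October 26] → after → excluded.
beta [October 9, October 12] → during → candidate.
delta [October 10, October 15] → overlapped-by → candidate.
epsilon [October 16, October 26] → after → excluded.
eta [October 12, October 17] → overlapped-by → candidate.
lambda [October 15, October 27] → after → excluded.
Among candidates, earliest start is October 9 → beta.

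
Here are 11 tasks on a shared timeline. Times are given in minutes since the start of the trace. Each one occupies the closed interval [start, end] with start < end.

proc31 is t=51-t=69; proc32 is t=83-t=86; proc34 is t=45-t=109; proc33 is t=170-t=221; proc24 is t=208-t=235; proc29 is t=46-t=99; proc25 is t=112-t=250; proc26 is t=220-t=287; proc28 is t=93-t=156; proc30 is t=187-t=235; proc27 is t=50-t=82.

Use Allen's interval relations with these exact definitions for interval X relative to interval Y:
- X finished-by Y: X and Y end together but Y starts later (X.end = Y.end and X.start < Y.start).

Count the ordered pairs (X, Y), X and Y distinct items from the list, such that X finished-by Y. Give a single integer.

Checking all 110 ordered pairs for relation 'finished-by'; matching pairs in alphabetical order:
(proc30, proc24): proc30 finished-by proc24 ✓
Count: 1.

1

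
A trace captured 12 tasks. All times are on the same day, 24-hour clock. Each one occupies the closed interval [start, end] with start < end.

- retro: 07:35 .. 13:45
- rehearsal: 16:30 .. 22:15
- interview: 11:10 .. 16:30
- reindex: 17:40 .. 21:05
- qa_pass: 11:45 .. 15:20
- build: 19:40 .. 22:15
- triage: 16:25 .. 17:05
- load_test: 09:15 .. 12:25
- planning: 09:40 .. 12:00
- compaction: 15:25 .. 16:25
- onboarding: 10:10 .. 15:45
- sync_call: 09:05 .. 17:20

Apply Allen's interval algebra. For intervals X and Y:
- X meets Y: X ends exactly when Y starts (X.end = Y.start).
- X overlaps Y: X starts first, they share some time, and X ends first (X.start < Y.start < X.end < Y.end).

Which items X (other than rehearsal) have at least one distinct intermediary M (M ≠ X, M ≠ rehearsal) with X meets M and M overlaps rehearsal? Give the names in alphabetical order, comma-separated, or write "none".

Target rehearsal = [16:30, 22:15].
Intermediaries M with M overlaps rehearsal: sync_call, triage.
Via sync_call — items with X meets sync_call: none.
Via triage — items with X meets triage: compaction.
Union: compaction.

compaction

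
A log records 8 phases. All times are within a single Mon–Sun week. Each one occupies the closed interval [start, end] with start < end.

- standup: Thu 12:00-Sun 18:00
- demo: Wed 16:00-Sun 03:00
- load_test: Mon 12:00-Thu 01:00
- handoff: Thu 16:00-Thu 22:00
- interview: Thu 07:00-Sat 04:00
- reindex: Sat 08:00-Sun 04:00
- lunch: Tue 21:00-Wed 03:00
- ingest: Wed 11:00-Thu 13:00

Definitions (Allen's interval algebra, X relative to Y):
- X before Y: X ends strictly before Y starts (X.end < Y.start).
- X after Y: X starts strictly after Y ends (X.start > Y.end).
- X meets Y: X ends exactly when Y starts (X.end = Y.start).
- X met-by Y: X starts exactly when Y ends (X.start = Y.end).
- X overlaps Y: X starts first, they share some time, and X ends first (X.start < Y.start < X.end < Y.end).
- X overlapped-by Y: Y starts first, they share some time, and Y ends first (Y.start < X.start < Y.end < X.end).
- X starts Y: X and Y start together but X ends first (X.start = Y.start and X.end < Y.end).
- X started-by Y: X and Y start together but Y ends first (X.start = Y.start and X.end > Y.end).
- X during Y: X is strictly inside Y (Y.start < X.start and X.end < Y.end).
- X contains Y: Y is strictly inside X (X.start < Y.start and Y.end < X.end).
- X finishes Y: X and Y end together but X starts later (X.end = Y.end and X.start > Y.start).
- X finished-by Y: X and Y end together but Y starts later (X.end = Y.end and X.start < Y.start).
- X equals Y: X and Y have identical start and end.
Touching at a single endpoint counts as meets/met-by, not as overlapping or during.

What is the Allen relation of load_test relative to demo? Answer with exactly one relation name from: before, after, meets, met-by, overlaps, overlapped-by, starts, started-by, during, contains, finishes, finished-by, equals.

load_test = [Mon 12:00, Thu 01:00]; demo = [Wed 16:00, Sun 03:00].
Compare endpoints: load_test.start < demo.start, load_test.start < demo.end, load_test.end > demo.start, load_test.end < demo.end.
That pattern is 'overlaps'.

overlaps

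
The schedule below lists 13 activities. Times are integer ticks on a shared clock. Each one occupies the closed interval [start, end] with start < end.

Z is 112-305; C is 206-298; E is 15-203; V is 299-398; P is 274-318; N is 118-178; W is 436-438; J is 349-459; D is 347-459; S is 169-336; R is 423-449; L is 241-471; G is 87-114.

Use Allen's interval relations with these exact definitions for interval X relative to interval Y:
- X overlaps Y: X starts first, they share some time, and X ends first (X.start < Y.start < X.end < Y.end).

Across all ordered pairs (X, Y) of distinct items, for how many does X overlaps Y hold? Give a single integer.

Checking all 156 ordered pairs for relation 'overlaps'; matching pairs in alphabetical order:
(C, L): C overlaps L ✓
(C, P): C overlaps P ✓
(E, S): E overlaps S ✓
(E, Z): E overlaps Z ✓
(G, Z): G overlaps Z ✓
(N, S): N overlaps S ✓
(P, V): P overlaps V ✓
(S, L): S overlaps L ✓
(S, V): S overlaps V ✓
(V, D): V overlaps D ✓
(V, J): V overlaps J ✓
(Z, L): Z overlaps L ✓
(Z, P): Z overlaps P ✓
(Z, S): Z overlaps S ✓
(Z, V): Z overlaps V ✓
Count: 15.

15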